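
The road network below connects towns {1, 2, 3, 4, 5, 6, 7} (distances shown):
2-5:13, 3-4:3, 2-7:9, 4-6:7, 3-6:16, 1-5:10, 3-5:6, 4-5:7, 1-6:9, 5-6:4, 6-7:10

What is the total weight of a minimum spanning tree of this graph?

Kruskal: consider edges lightest-first.
3-4 (3): add. Components now {1} {2} {3,4} {5} {6} {7}
5-6 (4): add. Components now {1} {2} {3,4} {5,6} {7}
3-5 (6): add. Components now {1} {2} {3,4,5,6} {7}
4-5 (7): skip — 4 and 5 already connected.
4-6 (7): skip — 4 and 6 already connected.
1-6 (9): add. Components now {1,3,4,5,6} {2} {7}
2-7 (9): add. Components now {1,3,4,5,6} {2,7}
1-5 (10): skip — 1 and 5 already connected.
6-7 (10): add. Components now {1,2,3,4,5,6,7}
MST edges: 3-4, 5-6, 3-5, 1-6, 2-7, 6-7; total weight 3+4+6+9+9+10 = 41.

41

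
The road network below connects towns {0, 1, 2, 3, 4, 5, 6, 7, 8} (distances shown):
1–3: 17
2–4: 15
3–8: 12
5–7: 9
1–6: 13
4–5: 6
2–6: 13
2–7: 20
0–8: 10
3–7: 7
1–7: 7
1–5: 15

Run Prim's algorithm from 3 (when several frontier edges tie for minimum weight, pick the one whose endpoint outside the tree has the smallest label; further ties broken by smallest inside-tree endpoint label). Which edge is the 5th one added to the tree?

Prim, starting at 3.
Step 1: frontier [3–7 7, 3–8 12, 1–3 17] → take 3–7 (7); add 7.
Step 2: frontier [3–8 12, 1–3 17, 1–7 7, 5–7 9, 2–7 20] → take 1–7 (7); add 1.
Step 3: frontier [1–6 13, 1–5 15, 3–8 12, 5–7 9, 2–7 20] → take 5–7 (9); add 5.
Step 4: frontier [1–6 13, 3–8 12, 4–5 6, 2–7 20] → take 4–5 (6); add 4.
Step 5: frontier [1–6 13, 3–8 12, 2–4 15, 2–7 20] → take 3–8 (12); add 8.
Step 6: frontier [1–6 13, 2–4 15, 2–7 20, 0–8 10] → take 0–8 (10); add 0.
Step 7: frontier [1–6 13, 2–4 15, 2–7 20] → take 1–6 (13); add 6.
Step 8: frontier [2–4 15, 2–6 13, 2–7 20] → take 2–6 (13); add 2.
The 5th edge added is 3–8.

3-8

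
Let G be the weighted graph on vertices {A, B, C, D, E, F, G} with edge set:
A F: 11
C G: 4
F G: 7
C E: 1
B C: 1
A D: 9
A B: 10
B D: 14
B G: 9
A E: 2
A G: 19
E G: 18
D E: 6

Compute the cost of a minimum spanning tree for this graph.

Prim, starting at B.
Step 1: cheapest edge leaving the tree is B C (1); add C.
Step 2: cheapest edge leaving the tree is C E (1); add E.
Step 3: cheapest edge leaving the tree is A E (2); add A.
Step 4: cheapest edge leaving the tree is C G (4); add G.
Step 5: cheapest edge leaving the tree is D E (6); add D.
Step 6: cheapest edge leaving the tree is F G (7); add F.
MST edges: B C, C E, A E, C G, D E, F G; total weight 1+1+2+4+6+7 = 21.

21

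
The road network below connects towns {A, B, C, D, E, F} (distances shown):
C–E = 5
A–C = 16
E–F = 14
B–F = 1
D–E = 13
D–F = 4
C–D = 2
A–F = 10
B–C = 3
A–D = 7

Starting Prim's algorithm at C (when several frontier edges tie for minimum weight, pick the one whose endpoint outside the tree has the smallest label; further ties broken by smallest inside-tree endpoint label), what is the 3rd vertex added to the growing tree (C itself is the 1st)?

B

Prim's algorithm from C:
Step 1: frontier [C–D 2, B–C 3, C–E 5, A–C 16] → take C–D (2); add D.
Step 2: frontier [B–C 3, C–E 5, A–C 16, D–F 4, A–D 7, D–E 13] → take B–C (3); add B.
Step 3: frontier [B–F 1, C–E 5, A–C 16, D–F 4, A–D 7, D–E 13] → take B–F (1); add F.
Step 4: frontier [C–E 5, A–C 16, A–D 7, D–E 13, A–F 10, E–F 14] → take C–E (5); add E.
Step 5: frontier [A–C 16, A–D 7, A–F 10] → take A–D (7); add A.
Vertex order: C, D, B, F, E, A. The 3rd vertex is B.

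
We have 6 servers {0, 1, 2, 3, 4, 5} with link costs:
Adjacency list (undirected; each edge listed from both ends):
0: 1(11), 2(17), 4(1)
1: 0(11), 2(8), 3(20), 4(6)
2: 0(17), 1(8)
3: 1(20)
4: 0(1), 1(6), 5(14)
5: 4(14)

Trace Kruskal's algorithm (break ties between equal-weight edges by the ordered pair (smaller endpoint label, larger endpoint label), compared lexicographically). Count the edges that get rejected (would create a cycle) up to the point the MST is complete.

Kruskal's algorithm — process edges by increasing weight (ties by edge label):
0–4 (1): add. Components now {0,4} {1} {2} {3} {5}
1–4 (6): add. Components now {0,1,4} {2} {3} {5}
1–2 (8): add. Components now {0,1,2,4} {3} {5}
0–1 (11): skip — 0 and 1 already connected.
4–5 (14): add. Components now {0,1,2,4,5} {3}
0–2 (17): skip — 0 and 2 already connected.
1–3 (20): add. Components now {0,1,2,3,4,5}
Edges rejected before the tree was complete: 2.

2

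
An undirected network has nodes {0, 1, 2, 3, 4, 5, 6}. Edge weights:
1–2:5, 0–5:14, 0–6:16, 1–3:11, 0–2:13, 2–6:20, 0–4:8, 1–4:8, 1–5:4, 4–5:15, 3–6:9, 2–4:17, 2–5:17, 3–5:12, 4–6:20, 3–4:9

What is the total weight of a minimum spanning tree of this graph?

43

Prim, starting at 6.
Step 1: cheapest edge leaving the tree is 3–6 (9); add 3.
Step 2: cheapest edge leaving the tree is 3–4 (9); add 4.
Step 3: cheapest edge leaving the tree is 0–4 (8); add 0.
Step 4: cheapest edge leaving the tree is 1–4 (8); add 1.
Step 5: cheapest edge leaving the tree is 1–5 (4); add 5.
Step 6: cheapest edge leaving the tree is 1–2 (5); add 2.
MST edges: 3–6, 3–4, 0–4, 1–4, 1–5, 1–2; total weight 9+9+8+8+4+5 = 43.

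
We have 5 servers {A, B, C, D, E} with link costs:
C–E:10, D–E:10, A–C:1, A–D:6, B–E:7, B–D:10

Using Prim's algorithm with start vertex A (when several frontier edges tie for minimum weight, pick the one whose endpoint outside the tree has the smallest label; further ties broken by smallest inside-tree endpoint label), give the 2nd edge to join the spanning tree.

A-D

Prim, starting at A.
Step 1: cheapest edge leaving the tree is A–C (1); add C.
Step 2: cheapest edge leaving the tree is A–D (6); add D.
Step 3: cheapest edge leaving the tree is B–D (10); add B.
Step 4: cheapest edge leaving the tree is B–E (7); add E.
The 2nd edge added is A–D.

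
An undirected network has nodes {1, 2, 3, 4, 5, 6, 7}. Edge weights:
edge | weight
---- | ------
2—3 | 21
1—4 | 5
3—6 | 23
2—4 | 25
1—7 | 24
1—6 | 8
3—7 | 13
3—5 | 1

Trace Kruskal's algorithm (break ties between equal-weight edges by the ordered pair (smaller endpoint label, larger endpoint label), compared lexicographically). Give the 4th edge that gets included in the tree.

3-7

Kruskal: consider edges lightest-first.
3—5 (1): add — endpoints in different components.
1—4 (5): add — endpoints in different components.
1—6 (8): add — endpoints in different components.
3—7 (13): add — endpoints in different components.
2—3 (21): add — endpoints in different components.
3—6 (23): add — endpoints in different components.
The 4th edge added is 3—7.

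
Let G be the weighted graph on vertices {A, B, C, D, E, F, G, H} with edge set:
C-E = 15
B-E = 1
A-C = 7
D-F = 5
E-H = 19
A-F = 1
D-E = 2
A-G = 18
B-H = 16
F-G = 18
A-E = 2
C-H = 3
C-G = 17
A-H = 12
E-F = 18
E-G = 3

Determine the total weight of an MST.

Prim's algorithm from D:
Step 1: cheapest edge leaving the tree is D-E (2); add E.
Step 2: cheapest edge leaving the tree is B-E (1); add B.
Step 3: cheapest edge leaving the tree is A-E (2); add A.
Step 4: cheapest edge leaving the tree is A-F (1); add F.
Step 5: cheapest edge leaving the tree is E-G (3); add G.
Step 6: cheapest edge leaving the tree is A-C (7); add C.
Step 7: cheapest edge leaving the tree is C-H (3); add H.
MST edges: D-E, B-E, A-E, A-F, E-G, A-C, C-H; total weight 2+1+2+1+3+7+3 = 19.

19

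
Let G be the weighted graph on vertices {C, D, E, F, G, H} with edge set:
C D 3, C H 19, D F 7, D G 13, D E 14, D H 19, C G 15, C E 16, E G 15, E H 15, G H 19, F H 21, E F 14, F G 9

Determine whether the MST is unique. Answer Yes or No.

Kruskal's algorithm — process edges by increasing weight (ties by edge label):
C D (3): add. Components now {C,D} {E} {F} {G} {H}
D F (7): add. Components now {C,D,F} {E} {G} {H}
F G (9): add. Components now {C,D,F,G} {E} {H}
D G (13): skip — D and G already connected.
D E (14): add. Components now {C,D,E,F,G} {H}
E F (14): skip — E and F already connected.
C G (15): skip — C and G already connected.
E G (15): skip — E and G already connected.
E H (15): add. Components now {C,D,E,F,G,H}
Non-tree edge E F has weight 14, equal to the heaviest edge on its tree cycle — swapping gives another MST of the same weight. Not unique.

No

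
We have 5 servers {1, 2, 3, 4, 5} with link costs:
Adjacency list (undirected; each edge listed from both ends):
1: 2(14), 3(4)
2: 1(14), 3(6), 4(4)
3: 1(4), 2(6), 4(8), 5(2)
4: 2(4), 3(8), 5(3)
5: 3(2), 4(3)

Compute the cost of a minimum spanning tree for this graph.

13

Kruskal: consider edges lightest-first.
3–5 (2): add. Components now {1} {2} {3,5} {4}
4–5 (3): add. Components now {1} {2} {3,4,5}
1–3 (4): add. Components now {1,3,4,5} {2}
2–4 (4): add. Components now {1,2,3,4,5}
MST edges: 3–5, 4–5, 1–3, 2–4; total weight 2+3+4+4 = 13.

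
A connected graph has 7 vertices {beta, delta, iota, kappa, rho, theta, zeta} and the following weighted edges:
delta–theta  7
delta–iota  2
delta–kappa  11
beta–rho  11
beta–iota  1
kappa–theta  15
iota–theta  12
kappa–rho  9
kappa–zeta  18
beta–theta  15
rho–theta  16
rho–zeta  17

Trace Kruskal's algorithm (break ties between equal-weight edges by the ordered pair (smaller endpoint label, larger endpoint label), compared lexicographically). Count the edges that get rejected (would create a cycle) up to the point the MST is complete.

Kruskal's algorithm — process edges by increasing weight (ties by edge label):
beta–iota (1): add. Components now {beta,iota} {rho} {kappa} {zeta} {theta} {delta}
delta–iota (2): add. Components now {beta,delta,iota} {rho} {kappa} {zeta} {theta}
delta–theta (7): add. Components now {beta,delta,iota,theta} {rho} {kappa} {zeta}
kappa–rho (9): add. Components now {beta,delta,iota,theta} {kappa,rho} {zeta}
beta–rho (11): add. Components now {beta,delta,iota,kappa,rho,theta} {zeta}
delta–kappa (11): skip — kappa and delta already connected.
iota–theta (12): skip — iota and theta already connected.
beta–theta (15): skip — beta and theta already connected.
kappa–theta (15): skip — kappa and theta already connected.
rho–theta (16): skip — rho and theta already connected.
rho–zeta (17): add. Components now {beta,delta,iota,kappa,rho,theta,zeta}
Edges rejected before the tree was complete: 5.

5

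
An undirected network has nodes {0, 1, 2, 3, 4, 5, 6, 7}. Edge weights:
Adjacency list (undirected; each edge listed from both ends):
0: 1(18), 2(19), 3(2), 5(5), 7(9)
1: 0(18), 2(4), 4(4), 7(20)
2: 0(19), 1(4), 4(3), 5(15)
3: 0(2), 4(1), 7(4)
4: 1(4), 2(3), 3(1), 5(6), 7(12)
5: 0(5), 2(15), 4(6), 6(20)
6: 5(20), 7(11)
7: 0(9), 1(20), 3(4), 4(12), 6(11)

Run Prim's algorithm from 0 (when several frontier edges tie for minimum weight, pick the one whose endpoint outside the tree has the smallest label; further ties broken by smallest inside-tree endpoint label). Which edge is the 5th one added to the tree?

Prim's algorithm from 0:
Step 1: cheapest edge leaving the tree is 0—3 (2); add 3.
Step 2: cheapest edge leaving the tree is 3—4 (1); add 4.
Step 3: cheapest edge leaving the tree is 2—4 (3); add 2.
Step 4: cheapest edge leaving the tree is 1—2 (4); add 1.
Step 5: cheapest edge leaving the tree is 3—7 (4); add 7.
Step 6: cheapest edge leaving the tree is 0—5 (5); add 5.
Step 7: cheapest edge leaving the tree is 6—7 (11); add 6.
The 5th edge added is 3—7.

3-7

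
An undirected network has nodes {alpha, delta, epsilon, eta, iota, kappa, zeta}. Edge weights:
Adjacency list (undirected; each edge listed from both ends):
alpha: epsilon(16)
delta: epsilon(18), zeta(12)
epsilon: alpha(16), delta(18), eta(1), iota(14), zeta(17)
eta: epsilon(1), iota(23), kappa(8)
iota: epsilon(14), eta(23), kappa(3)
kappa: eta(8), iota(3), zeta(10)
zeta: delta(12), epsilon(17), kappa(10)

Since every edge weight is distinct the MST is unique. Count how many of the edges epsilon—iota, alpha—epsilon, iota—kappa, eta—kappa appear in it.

3

Kruskal's algorithm — process edges by increasing weight (ties by edge label):
epsilon—eta (1): add — endpoints in different components.
iota—kappa (3): add — endpoints in different components.
eta—kappa (8): add — endpoints in different components.
kappa—zeta (10): add — endpoints in different components.
delta—zeta (12): add — endpoints in different components.
epsilon—iota (14): skip — epsilon and iota already connected.
alpha—epsilon (16): add — endpoints in different components.
MST edge set: {epsilon—eta, iota—kappa, eta—kappa, kappa—zeta, delta—zeta, alpha—epsilon}.
Of the listed edges, {alpha—epsilon, iota—kappa, eta—kappa} are in the MST → 3.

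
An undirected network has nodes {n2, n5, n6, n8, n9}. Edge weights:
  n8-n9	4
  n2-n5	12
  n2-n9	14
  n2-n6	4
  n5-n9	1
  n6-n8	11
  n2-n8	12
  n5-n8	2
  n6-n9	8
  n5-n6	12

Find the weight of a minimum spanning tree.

15

Prim, starting at n5.
Step 1: frontier [n5-n9 1, n5-n8 2, n2-n5 12, n5-n6 12] → take n5-n9 (1); add n9.
Step 2: frontier [n5-n8 2, n2-n5 12, n5-n6 12, n8-n9 4, n6-n9 8, n2-n9 14] → take n5-n8 (2); add n8.
Step 3: frontier [n2-n5 12, n5-n6 12, n6-n8 11, n2-n8 12, n6-n9 8, n2-n9 14] → take n6-n9 (8); add n6.
Step 4: frontier [n2-n5 12, n2-n6 4, n2-n8 12, n2-n9 14] → take n2-n6 (4); add n2.
MST edges: n5-n9, n5-n8, n6-n9, n2-n6; total weight 1+2+8+4 = 15.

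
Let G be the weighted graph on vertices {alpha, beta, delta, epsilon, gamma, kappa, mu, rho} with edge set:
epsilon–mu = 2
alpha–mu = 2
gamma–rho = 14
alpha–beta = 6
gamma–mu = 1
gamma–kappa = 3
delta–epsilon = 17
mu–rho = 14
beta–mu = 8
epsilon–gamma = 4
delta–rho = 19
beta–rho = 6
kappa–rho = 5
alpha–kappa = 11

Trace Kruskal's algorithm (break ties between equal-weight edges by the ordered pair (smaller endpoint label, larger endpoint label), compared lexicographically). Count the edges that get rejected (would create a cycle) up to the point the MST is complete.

6

Kruskal: consider edges lightest-first.
gamma–mu (1): add — endpoints in different components.
alpha–mu (2): add — endpoints in different components.
epsilon–mu (2): add — endpoints in different components.
gamma–kappa (3): add — endpoints in different components.
epsilon–gamma (4): skip — epsilon and gamma already connected.
kappa–rho (5): add — endpoints in different components.
alpha–beta (6): add — endpoints in different components.
beta–rho (6): skip — rho and beta already connected.
beta–mu (8): skip — mu and beta already connected.
alpha–kappa (11): skip — alpha and kappa already connected.
gamma–rho (14): skip — gamma and rho already connected.
mu–rho (14): skip — mu and rho already connected.
delta–epsilon (17): add — endpoints in different components.
Edges rejected before the tree was complete: 6.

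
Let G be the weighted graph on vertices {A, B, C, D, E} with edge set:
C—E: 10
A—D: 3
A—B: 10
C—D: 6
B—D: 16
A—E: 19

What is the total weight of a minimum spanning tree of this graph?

29

Kruskal: consider edges lightest-first.
A—D (3): add — endpoints in different components.
C—D (6): add — endpoints in different components.
A—B (10): add — endpoints in different components.
C—E (10): add — endpoints in different components.
MST edges: A—D, C—D, A—B, C—E; total weight 3+6+10+10 = 29.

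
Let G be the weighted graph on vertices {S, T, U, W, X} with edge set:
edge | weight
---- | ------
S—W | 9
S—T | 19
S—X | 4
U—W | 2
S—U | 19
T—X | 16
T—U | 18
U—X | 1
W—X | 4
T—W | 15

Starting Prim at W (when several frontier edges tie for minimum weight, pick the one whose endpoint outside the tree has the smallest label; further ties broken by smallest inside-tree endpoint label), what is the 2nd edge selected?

U-X

Prim's algorithm from W:
Step 1: frontier [U—W 2, W—X 4, S—W 9, T—W 15] → take U—W (2); add U.
Step 2: frontier [U—X 1, T—U 18, S—U 19, W—X 4, S—W 9, T—W 15] → take U—X (1); add X.
Step 3: frontier [T—U 18, S—U 19, S—W 9, T—W 15, S—X 4, T—X 16] → take S—X (4); add S.
Step 4: frontier [S—T 19, T—U 18, T—W 15, T—X 16] → take T—W (15); add T.
The 2nd edge added is U—X.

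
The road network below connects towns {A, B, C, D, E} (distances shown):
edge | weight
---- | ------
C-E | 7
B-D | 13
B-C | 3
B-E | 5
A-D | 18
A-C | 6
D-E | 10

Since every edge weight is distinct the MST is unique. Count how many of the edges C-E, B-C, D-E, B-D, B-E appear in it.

3

Kruskal's algorithm — process edges by increasing weight (ties by edge label):
B-C (3): add — endpoints in different components.
B-E (5): add — endpoints in different components.
A-C (6): add — endpoints in different components.
C-E (7): skip — C and E already connected.
D-E (10): add — endpoints in different components.
MST edge set: {B-C, B-E, A-C, D-E}.
Of the listed edges, {B-C, D-E, B-E} are in the MST → 3.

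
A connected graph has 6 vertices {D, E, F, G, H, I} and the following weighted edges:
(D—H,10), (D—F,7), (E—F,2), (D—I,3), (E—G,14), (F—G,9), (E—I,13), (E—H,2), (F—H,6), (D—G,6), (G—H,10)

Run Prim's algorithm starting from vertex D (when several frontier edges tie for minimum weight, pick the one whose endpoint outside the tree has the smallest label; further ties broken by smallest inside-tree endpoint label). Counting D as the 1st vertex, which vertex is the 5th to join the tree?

E

Grow the tree from D using Prim:
Step 1: cheapest edge leaving the tree is D—I (3); add I.
Step 2: cheapest edge leaving the tree is D—G (6); add G.
Step 3: cheapest edge leaving the tree is D—F (7); add F.
Step 4: cheapest edge leaving the tree is E—F (2); add E.
Step 5: cheapest edge leaving the tree is E—H (2); add H.
Vertex order: D, I, G, F, E, H. The 5th vertex is E.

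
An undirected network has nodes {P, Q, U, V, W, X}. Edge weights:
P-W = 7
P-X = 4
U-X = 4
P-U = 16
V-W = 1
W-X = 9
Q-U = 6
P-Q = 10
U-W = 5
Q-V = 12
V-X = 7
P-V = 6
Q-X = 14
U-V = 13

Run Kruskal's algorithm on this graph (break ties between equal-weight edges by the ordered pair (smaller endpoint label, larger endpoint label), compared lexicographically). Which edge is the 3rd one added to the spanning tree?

U-X

Kruskal: consider edges lightest-first.
V-W (1): add. Components now {Q} {V,W} {X} {P} {U}
P-X (4): add. Components now {Q} {V,W} {P,X} {U}
U-X (4): add. Components now {Q} {V,W} {P,U,X}
U-W (5): add. Components now {Q} {P,U,V,W,X}
P-V (6): skip — V and P already connected.
Q-U (6): add. Components now {P,Q,U,V,W,X}
The 3rd edge added is U-X.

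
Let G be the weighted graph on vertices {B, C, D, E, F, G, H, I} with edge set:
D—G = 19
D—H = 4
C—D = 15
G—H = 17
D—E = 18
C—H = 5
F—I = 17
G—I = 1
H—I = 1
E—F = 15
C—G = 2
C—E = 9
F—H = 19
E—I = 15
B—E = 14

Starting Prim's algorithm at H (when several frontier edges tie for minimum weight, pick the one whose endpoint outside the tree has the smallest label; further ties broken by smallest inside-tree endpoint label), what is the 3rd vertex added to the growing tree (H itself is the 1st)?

Grow the tree from H using Prim:
Step 1: cheapest edge leaving the tree is H—I (1); add I.
Step 2: cheapest edge leaving the tree is G—I (1); add G.
Step 3: cheapest edge leaving the tree is C—G (2); add C.
Step 4: cheapest edge leaving the tree is D—H (4); add D.
Step 5: cheapest edge leaving the tree is C—E (9); add E.
Step 6: cheapest edge leaving the tree is B—E (14); add B.
Step 7: cheapest edge leaving the tree is E—F (15); add F.
Vertex order: H, I, G, C, D, E, B, F. The 3rd vertex is G.

G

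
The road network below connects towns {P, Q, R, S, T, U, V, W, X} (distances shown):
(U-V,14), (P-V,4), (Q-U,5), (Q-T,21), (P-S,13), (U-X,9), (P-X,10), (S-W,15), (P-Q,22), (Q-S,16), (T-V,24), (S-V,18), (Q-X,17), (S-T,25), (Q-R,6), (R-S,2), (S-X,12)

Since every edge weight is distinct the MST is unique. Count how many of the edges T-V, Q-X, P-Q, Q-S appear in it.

Kruskal's algorithm — process edges by increasing weight (ties by edge label):
R-S (2): add — endpoints in different components.
P-V (4): add — endpoints in different components.
Q-U (5): add — endpoints in different components.
Q-R (6): add — endpoints in different components.
U-X (9): add — endpoints in different components.
P-X (10): add — endpoints in different components.
S-X (12): skip — X and S already connected.
P-S (13): skip — P and S already connected.
U-V (14): skip — V and U already connected.
S-W (15): add — endpoints in different components.
Q-S (16): skip — Q and S already connected.
Q-X (17): skip — X and Q already connected.
S-V (18): skip — V and S already connected.
Q-T (21): add — endpoints in different components.
MST edge set: {R-S, P-V, Q-U, Q-R, U-X, P-X, S-W, Q-T}.
Of the listed edges, {} are in the MST → 0.

0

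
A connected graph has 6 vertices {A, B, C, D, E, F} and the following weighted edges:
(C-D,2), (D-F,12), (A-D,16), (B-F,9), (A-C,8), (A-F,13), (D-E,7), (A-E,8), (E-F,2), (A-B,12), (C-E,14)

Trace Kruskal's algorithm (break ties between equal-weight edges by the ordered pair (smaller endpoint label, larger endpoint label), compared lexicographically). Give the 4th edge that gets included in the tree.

A-C

Sort edges by weight, then run Kruskal:
C-D (2): add — endpoints in different components.
E-F (2): add — endpoints in different components.
D-E (7): add — endpoints in different components.
A-C (8): add — endpoints in different components.
A-E (8): skip — A and E already connected.
B-F (9): add — endpoints in different components.
The 4th edge added is A-C.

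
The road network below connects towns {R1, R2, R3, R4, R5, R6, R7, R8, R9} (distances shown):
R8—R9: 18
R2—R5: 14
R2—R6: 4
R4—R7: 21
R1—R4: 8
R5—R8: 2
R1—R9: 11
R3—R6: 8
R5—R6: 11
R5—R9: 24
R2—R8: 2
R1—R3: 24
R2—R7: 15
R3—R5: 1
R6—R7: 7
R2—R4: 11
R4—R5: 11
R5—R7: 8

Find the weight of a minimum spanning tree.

Grow the tree from R1 using Prim:
Step 1: cheapest edge leaving the tree is R1—R4 (8); add R4.
Step 2: cheapest edge leaving the tree is R2—R4 (11); add R2.
Step 3: cheapest edge leaving the tree is R2—R8 (2); add R8.
Step 4: cheapest edge leaving the tree is R5—R8 (2); add R5.
Step 5: cheapest edge leaving the tree is R3—R5 (1); add R3.
Step 6: cheapest edge leaving the tree is R2—R6 (4); add R6.
Step 7: cheapest edge leaving the tree is R6—R7 (7); add R7.
Step 8: cheapest edge leaving the tree is R1—R9 (11); add R9.
MST edges: R1—R4, R2—R4, R2—R8, R5—R8, R3—R5, R2—R6, R6—R7, R1—R9; total weight 8+11+2+2+1+4+7+11 = 46.

46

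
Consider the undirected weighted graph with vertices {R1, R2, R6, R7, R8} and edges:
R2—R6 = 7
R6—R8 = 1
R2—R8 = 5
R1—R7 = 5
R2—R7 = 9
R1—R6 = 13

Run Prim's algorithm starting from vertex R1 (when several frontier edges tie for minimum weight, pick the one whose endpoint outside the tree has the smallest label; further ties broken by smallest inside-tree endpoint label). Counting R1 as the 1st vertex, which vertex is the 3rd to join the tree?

Prim's algorithm from R1:
Step 1: frontier [R1—R7 5, R1—R6 13] → take R1—R7 (5); add R7.
Step 2: frontier [R1—R6 13, R2—R7 9] → take R2—R7 (9); add R2.
Step 3: frontier [R1—R6 13, R2—R8 5, R2—R6 7] → take R2—R8 (5); add R8.
Step 4: frontier [R1—R6 13, R2—R6 7, R6—R8 1] → take R6—R8 (1); add R6.
Vertex order: R1, R7, R2, R8, R6. The 3rd vertex is R2.

R2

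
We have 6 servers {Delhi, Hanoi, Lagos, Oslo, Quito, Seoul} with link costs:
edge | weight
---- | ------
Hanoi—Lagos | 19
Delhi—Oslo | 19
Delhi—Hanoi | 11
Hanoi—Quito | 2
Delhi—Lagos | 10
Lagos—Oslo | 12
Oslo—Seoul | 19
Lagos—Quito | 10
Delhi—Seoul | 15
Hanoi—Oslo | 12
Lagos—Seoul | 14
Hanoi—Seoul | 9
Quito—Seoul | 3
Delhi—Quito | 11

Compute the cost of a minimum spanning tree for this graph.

Grow the tree from Quito using Prim:
Step 1: cheapest edge leaving the tree is Hanoi—Quito (2); add Hanoi.
Step 2: cheapest edge leaving the tree is Quito—Seoul (3); add Seoul.
Step 3: cheapest edge leaving the tree is Lagos—Quito (10); add Lagos.
Step 4: cheapest edge leaving the tree is Delhi—Lagos (10); add Delhi.
Step 5: cheapest edge leaving the tree is Hanoi—Oslo (12); add Oslo.
MST edges: Hanoi—Quito, Quito—Seoul, Lagos—Quito, Delhi—Lagos, Hanoi—Oslo; total weight 2+3+10+10+12 = 37.

37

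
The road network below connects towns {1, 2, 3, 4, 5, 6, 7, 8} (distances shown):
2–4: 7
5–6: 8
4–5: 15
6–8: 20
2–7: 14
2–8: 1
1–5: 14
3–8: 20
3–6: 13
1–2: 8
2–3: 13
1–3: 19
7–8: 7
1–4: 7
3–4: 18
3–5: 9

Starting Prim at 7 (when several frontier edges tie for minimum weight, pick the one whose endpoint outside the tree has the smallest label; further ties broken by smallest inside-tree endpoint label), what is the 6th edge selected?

3-5

Prim's algorithm from 7:
Step 1: cheapest edge leaving the tree is 7–8 (7); add 8.
Step 2: cheapest edge leaving the tree is 2–8 (1); add 2.
Step 3: cheapest edge leaving the tree is 2–4 (7); add 4.
Step 4: cheapest edge leaving the tree is 1–4 (7); add 1.
Step 5: cheapest edge leaving the tree is 2–3 (13); add 3.
Step 6: cheapest edge leaving the tree is 3–5 (9); add 5.
Step 7: cheapest edge leaving the tree is 5–6 (8); add 6.
The 6th edge added is 3–5.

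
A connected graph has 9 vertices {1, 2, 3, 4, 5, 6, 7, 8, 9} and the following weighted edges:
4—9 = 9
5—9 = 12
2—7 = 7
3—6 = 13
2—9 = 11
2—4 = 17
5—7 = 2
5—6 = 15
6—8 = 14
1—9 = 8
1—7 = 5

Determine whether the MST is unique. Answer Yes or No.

Kruskal's algorithm — process edges by increasing weight (ties by edge label):
5—7 (2): add — endpoints in different components.
1—7 (5): add — endpoints in different components.
2—7 (7): add — endpoints in different components.
1—9 (8): add — endpoints in different components.
4—9 (9): add — endpoints in different components.
2—9 (11): skip — 2 and 9 already connected.
5—9 (12): skip — 5 and 9 already connected.
3—6 (13): add — endpoints in different components.
6—8 (14): add — endpoints in different components.
5—6 (15): add — endpoints in different components.
Every non-tree edge has weight strictly greater than the heaviest edge on the tree path between its endpoints, so the MST is unique.

Yes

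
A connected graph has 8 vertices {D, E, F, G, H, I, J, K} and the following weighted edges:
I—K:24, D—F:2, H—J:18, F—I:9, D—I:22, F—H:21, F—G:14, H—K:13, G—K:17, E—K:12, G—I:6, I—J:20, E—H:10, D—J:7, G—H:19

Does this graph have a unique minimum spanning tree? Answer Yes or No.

Yes

Sort edges by weight, then run Kruskal:
D—F (2): add — endpoints in different components.
G—I (6): add — endpoints in different components.
D—J (7): add — endpoints in different components.
F—I (9): add — endpoints in different components.
E—H (10): add — endpoints in different components.
E—K (12): add — endpoints in different components.
H—K (13): skip — H and K already connected.
F—G (14): skip — F and G already connected.
G—K (17): add — endpoints in different components.
Every non-tree edge has weight strictly greater than the heaviest edge on the tree path between its endpoints, so the MST is unique.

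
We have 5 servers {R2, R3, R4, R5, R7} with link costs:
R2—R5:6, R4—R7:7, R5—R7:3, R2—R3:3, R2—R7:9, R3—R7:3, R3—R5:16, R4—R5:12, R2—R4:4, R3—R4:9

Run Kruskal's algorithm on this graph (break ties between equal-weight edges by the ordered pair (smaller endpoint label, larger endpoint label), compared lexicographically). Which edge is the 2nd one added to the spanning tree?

Kruskal: consider edges lightest-first.
R2—R3 (3): add. Components now {R2,R3} {R4} {R7} {R5}
R3—R7 (3): add. Components now {R2,R3,R7} {R4} {R5}
R5—R7 (3): add. Components now {R2,R3,R5,R7} {R4}
R2—R4 (4): add. Components now {R2,R3,R4,R5,R7}
The 2nd edge added is R3—R7.

R3-R7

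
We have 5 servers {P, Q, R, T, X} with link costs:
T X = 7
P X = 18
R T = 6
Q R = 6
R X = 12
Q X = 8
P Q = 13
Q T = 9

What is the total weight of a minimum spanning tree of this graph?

32

Sort edges by weight, then run Kruskal:
Q R (6): add. Components now {T} {Q,R} {X} {P}
R T (6): add. Components now {Q,R,T} {X} {P}
T X (7): add. Components now {Q,R,T,X} {P}
Q X (8): skip — Q and X already connected.
Q T (9): skip — T and Q already connected.
R X (12): skip — R and X already connected.
P Q (13): add. Components now {P,Q,R,T,X}
MST edges: Q R, R T, T X, P Q; total weight 6+6+7+13 = 32.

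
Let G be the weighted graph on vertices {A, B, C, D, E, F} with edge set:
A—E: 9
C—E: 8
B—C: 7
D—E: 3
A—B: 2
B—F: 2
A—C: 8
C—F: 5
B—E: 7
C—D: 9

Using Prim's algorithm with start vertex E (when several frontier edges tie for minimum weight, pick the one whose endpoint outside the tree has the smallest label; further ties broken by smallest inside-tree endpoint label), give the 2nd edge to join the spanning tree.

B-E

Prim's algorithm from E:
Step 1: cheapest edge leaving the tree is D—E (3); add D.
Step 2: cheapest edge leaving the tree is B—E (7); add B.
Step 3: cheapest edge leaving the tree is A—B (2); add A.
Step 4: cheapest edge leaving the tree is B—F (2); add F.
Step 5: cheapest edge leaving the tree is C—F (5); add C.
The 2nd edge added is B—E.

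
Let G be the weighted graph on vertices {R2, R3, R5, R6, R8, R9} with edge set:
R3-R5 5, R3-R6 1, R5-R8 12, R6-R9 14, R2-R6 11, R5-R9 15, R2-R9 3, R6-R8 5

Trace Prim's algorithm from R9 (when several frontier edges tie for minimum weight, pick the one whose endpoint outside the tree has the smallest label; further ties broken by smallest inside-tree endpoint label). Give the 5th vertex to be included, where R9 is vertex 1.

Prim's algorithm from R9:
Step 1: frontier [R2-R9 3, R6-R9 14, R5-R9 15] → take R2-R9 (3); add R2.
Step 2: frontier [R2-R6 11, R6-R9 14, R5-R9 15] → take R2-R6 (11); add R6.
Step 3: frontier [R3-R6 1, R6-R8 5, R5-R9 15] → take R3-R6 (1); add R3.
Step 4: frontier [R3-R5 5, R6-R8 5, R5-R9 15] → take R3-R5 (5); add R5.
Step 5: frontier [R5-R8 12, R6-R8 5] → take R6-R8 (5); add R8.
Vertex order: R9, R2, R6, R3, R5, R8. The 5th vertex is R5.

R5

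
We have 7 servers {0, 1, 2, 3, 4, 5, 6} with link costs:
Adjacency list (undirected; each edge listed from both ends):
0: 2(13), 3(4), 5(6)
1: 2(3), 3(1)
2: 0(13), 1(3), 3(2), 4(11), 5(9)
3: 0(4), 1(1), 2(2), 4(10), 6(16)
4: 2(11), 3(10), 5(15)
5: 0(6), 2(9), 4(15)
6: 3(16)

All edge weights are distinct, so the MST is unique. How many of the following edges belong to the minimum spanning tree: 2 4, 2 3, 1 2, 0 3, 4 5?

Sort edges by weight, then run Kruskal:
1 3 (1): add. Components now {0} {1,3} {2} {4} {5} {6}
2 3 (2): add. Components now {0} {1,2,3} {4} {5} {6}
1 2 (3): skip — 1 and 2 already connected.
0 3 (4): add. Components now {0,1,2,3} {4} {5} {6}
0 5 (6): add. Components now {0,1,2,3,5} {4} {6}
2 5 (9): skip — 2 and 5 already connected.
3 4 (10): add. Components now {0,1,2,3,4,5} {6}
2 4 (11): skip — 2 and 4 already connected.
0 2 (13): skip — 0 and 2 already connected.
4 5 (15): skip — 4 and 5 already connected.
3 6 (16): add. Components now {0,1,2,3,4,5,6}
MST edge set: {1 3, 2 3, 0 3, 0 5, 3 4, 3 6}.
Of the listed edges, {2 3, 0 3} are in the MST → 2.

2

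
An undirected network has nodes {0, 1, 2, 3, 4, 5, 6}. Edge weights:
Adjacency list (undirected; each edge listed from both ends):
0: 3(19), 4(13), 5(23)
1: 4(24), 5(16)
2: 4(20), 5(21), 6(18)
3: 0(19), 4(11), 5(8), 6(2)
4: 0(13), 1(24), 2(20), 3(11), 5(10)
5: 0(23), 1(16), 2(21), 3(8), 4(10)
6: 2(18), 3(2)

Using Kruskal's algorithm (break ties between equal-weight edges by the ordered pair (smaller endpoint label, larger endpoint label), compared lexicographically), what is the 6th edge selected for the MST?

2-6

Sort edges by weight, then run Kruskal:
3–6 (2): add. Components now {0} {1} {2} {3,6} {4} {5}
3–5 (8): add. Components now {0} {1} {2} {3,5,6} {4}
4–5 (10): add. Components now {0} {1} {2} {3,4,5,6}
3–4 (11): skip — 3 and 4 already connected.
0–4 (13): add. Components now {0,3,4,5,6} {1} {2}
1–5 (16): add. Components now {0,1,3,4,5,6} {2}
2–6 (18): add. Components now {0,1,2,3,4,5,6}
The 6th edge added is 2–6.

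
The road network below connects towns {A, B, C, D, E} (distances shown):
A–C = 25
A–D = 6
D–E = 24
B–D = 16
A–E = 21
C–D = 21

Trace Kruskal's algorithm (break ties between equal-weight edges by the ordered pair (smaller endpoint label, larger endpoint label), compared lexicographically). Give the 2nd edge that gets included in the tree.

Kruskal: consider edges lightest-first.
A–D (6): add. Components now {A,D} {B} {C} {E}
B–D (16): add. Components now {A,B,D} {C} {E}
A–E (21): add. Components now {A,B,D,E} {C}
C–D (21): add. Components now {A,B,C,D,E}
The 2nd edge added is B–D.

B-D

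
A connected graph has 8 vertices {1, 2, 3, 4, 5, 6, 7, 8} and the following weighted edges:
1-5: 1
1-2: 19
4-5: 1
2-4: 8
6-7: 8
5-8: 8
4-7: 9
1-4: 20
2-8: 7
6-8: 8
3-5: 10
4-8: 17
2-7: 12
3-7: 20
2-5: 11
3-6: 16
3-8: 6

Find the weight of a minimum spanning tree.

39

Prim's algorithm from 4:
Step 1: cheapest edge leaving the tree is 4-5 (1); add 5.
Step 2: cheapest edge leaving the tree is 1-5 (1); add 1.
Step 3: cheapest edge leaving the tree is 2-4 (8); add 2.
Step 4: cheapest edge leaving the tree is 2-8 (7); add 8.
Step 5: cheapest edge leaving the tree is 3-8 (6); add 3.
Step 6: cheapest edge leaving the tree is 6-8 (8); add 6.
Step 7: cheapest edge leaving the tree is 6-7 (8); add 7.
MST edges: 4-5, 1-5, 2-4, 2-8, 3-8, 6-8, 6-7; total weight 1+1+8+7+6+8+8 = 39.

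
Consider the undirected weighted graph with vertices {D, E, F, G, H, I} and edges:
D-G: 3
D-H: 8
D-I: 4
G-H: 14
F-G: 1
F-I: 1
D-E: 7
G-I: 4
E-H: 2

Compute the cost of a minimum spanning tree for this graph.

Kruskal's algorithm — process edges by increasing weight (ties by edge label):
F-G (1): add. Components now {D} {E} {F,G} {H} {I}
F-I (1): add. Components now {D} {E} {F,G,I} {H}
E-H (2): add. Components now {D} {E,H} {F,G,I}
D-G (3): add. Components now {D,F,G,I} {E,H}
D-I (4): skip — D and I already connected.
G-I (4): skip — G and I already connected.
D-E (7): add. Components now {D,E,F,G,H,I}
MST edges: F-G, F-I, E-H, D-G, D-E; total weight 1+1+2+3+7 = 14.

14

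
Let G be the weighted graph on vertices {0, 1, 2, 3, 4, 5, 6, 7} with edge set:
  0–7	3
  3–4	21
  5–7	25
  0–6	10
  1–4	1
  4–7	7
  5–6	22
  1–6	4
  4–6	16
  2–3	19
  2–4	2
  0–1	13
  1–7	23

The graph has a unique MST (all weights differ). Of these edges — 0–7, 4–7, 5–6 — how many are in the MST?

Kruskal: consider edges lightest-first.
1–4 (1): add — endpoints in different components.
2–4 (2): add — endpoints in different components.
0–7 (3): add — endpoints in different components.
1–6 (4): add — endpoints in different components.
4–7 (7): add — endpoints in different components.
0–6 (10): skip — 0 and 6 already connected.
0–1 (13): skip — 0 and 1 already connected.
4–6 (16): skip — 4 and 6 already connected.
2–3 (19): add — endpoints in different components.
3–4 (21): skip — 3 and 4 already connected.
5–6 (22): add — endpoints in different components.
MST edge set: {1–4, 2–4, 0–7, 1–6, 4–7, 2–3, 5–6}.
Of the listed edges, {0–7, 4–7, 5–6} are in the MST → 3.

3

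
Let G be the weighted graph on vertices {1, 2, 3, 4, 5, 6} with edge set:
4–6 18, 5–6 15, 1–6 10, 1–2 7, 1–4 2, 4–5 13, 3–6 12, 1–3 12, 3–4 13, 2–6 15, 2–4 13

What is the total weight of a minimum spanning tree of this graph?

44

Prim, starting at 2.
Step 1: cheapest edge leaving the tree is 1–2 (7); add 1.
Step 2: cheapest edge leaving the tree is 1–4 (2); add 4.
Step 3: cheapest edge leaving the tree is 1–6 (10); add 6.
Step 4: cheapest edge leaving the tree is 1–3 (12); add 3.
Step 5: cheapest edge leaving the tree is 4–5 (13); add 5.
MST edges: 1–2, 1–4, 1–6, 1–3, 4–5; total weight 7+2+10+12+13 = 44.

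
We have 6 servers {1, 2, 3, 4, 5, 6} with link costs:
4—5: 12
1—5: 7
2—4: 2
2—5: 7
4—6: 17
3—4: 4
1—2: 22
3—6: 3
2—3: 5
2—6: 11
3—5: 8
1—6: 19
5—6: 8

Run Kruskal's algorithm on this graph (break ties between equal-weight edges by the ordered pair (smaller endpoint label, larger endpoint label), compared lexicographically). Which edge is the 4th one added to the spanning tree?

Sort edges by weight, then run Kruskal:
2—4 (2): add — endpoints in different components.
3—6 (3): add — endpoints in different components.
3—4 (4): add — endpoints in different components.
2—3 (5): skip — 2 and 3 already connected.
1—5 (7): add — endpoints in different components.
2—5 (7): add — endpoints in different components.
The 4th edge added is 1—5.

1-5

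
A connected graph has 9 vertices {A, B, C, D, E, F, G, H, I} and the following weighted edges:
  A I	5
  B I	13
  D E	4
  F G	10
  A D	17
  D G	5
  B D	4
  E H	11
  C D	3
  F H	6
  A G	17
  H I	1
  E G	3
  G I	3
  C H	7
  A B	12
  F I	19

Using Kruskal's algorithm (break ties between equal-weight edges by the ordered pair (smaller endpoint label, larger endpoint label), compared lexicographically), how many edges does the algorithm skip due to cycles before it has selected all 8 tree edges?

Kruskal: consider edges lightest-first.
H I (1): add — endpoints in different components.
C D (3): add — endpoints in different components.
E G (3): add — endpoints in different components.
G I (3): add — endpoints in different components.
B D (4): add — endpoints in different components.
D E (4): add — endpoints in different components.
A I (5): add — endpoints in different components.
D G (5): skip — D and G already connected.
F H (6): add — endpoints in different components.
Edges rejected before the tree was complete: 1.

1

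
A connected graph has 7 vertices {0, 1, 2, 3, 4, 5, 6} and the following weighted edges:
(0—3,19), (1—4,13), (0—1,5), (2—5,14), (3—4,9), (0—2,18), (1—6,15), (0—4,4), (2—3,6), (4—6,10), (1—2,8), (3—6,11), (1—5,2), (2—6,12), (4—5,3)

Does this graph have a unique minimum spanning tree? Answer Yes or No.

Yes

Sort edges by weight, then run Kruskal:
1—5 (2): add — endpoints in different components.
4—5 (3): add — endpoints in different components.
0—4 (4): add — endpoints in different components.
0—1 (5): skip — 0 and 1 already connected.
2—3 (6): add — endpoints in different components.
1—2 (8): add — endpoints in different components.
3—4 (9): skip — 3 and 4 already connected.
4—6 (10): add — endpoints in different components.
Every non-tree edge has weight strictly greater than the heaviest edge on the tree path between its endpoints, so the MST is unique.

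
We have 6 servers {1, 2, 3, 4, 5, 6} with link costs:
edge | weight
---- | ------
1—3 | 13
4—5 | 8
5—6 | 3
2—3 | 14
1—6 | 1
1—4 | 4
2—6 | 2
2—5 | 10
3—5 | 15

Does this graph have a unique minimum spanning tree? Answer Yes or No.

Sort edges by weight, then run Kruskal:
1—6 (1): add — endpoints in different components.
2—6 (2): add — endpoints in different components.
5—6 (3): add — endpoints in different components.
1—4 (4): add — endpoints in different components.
4—5 (8): skip — 4 and 5 already connected.
2—5 (10): skip — 2 and 5 already connected.
1—3 (13): add — endpoints in different components.
Every non-tree edge has weight strictly greater than the heaviest edge on the tree path between its endpoints, so the MST is unique.

Yes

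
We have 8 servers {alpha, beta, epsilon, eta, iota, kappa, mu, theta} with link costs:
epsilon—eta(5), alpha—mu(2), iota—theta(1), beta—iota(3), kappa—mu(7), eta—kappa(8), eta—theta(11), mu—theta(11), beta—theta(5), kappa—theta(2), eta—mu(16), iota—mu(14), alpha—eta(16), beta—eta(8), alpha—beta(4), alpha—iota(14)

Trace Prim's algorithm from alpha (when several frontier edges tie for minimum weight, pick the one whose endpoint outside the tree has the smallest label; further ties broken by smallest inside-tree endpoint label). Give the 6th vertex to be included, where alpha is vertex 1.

kappa

Prim, starting at alpha.
Step 1: cheapest edge leaving the tree is alpha—mu (2); add mu.
Step 2: cheapest edge leaving the tree is alpha—beta (4); add beta.
Step 3: cheapest edge leaving the tree is beta—iota (3); add iota.
Step 4: cheapest edge leaving the tree is iota—theta (1); add theta.
Step 5: cheapest edge leaving the tree is kappa—theta (2); add kappa.
Step 6: cheapest edge leaving the tree is beta—eta (8); add eta.
Step 7: cheapest edge leaving the tree is epsilon—eta (5); add epsilon.
Vertex order: alpha, mu, beta, iota, theta, kappa, eta, epsilon. The 6th vertex is kappa.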